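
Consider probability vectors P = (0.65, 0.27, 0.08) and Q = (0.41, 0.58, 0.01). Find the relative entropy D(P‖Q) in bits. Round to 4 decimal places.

D(P‖Q) = Σ p·log₂(p/q).
  0.65·log₂(0.65/0.41) = 0.43213
  0.27·log₂(0.27/0.58) = -0.29784
  0.08·log₂(0.08/0.01) = 0.24000
D(P‖Q) = 0.3743 bits.

0.3743 bits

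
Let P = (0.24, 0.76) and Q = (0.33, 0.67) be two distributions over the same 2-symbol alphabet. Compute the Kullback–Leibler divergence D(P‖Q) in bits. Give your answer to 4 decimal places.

D(P‖Q) = Σ p·log₂(p/q).
  0.24·log₂(0.24/0.33) = -0.11026
  0.76·log₂(0.76/0.67) = 0.13820
D(P‖Q) = 0.0279 bits.

0.0279 bits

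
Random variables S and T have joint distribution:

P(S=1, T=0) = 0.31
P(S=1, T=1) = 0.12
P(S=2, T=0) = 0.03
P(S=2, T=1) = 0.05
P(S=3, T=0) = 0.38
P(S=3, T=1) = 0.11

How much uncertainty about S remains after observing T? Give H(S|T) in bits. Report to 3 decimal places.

1.284 bits

Marginals: p(S) = (0.4300, 0.0800, 0.4900), p(T) = (0.7200, 0.2800).
H(S|T) = Σ p(T) · H(S|T=·).
  T=0: p=0.7200, H(S|T=0) = 1.2011
  T=1: p=0.2800, H(S|T=1) = 1.4972
Weighted sum = 1.284 bits.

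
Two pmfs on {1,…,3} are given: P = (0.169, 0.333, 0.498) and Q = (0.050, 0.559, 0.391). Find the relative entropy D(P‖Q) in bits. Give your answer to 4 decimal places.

D(P‖Q) = Σ p·log₂(p/q).
  0.169·log₂(0.169/0.050) = 0.29694
  0.333·log₂(0.333/0.559) = -0.24886
  0.498·log₂(0.498/0.391) = 0.17379
D(P‖Q) = 0.2219 bits.

0.2219 bits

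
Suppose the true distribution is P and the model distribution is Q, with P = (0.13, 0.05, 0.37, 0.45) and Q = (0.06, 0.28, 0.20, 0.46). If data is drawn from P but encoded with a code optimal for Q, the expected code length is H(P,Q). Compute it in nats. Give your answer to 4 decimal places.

H(P,Q) = −Σ p·ln q.
  −0.13·ln(0.06) = 0.36574
  −0.05·ln(0.28) = 0.06365
  −0.37·ln(0.20) = 0.59549
  −0.45·ln(0.46) = 0.34944
H(P,Q) = 1.3743 nats.

1.3743 nats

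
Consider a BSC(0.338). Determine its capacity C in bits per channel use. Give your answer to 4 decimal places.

0.0771 bits

Binary symmetric channel: C = 1 − h₂(ε) where h₂ is the binary entropy function.
h₂(0.338) = −0.338·log₂0.338 − 0.662·log₂0.662 = 0.9229.
C = 1 − 0.9229 = 0.0771 bits per channel use.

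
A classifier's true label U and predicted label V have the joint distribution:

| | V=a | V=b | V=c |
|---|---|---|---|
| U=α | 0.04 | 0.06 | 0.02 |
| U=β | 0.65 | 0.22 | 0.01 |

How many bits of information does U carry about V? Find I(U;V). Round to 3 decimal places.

Marginals: p(U) = (0.1200, 0.8800), p(V) = (0.6900, 0.2800, 0.0300).
I(U;V) = Σ p(x,y)·log₂[p(x,y)/(p(x)p(y))].
  (α,a): 0.04·log₂(0.4831) = -0.0420
  (α,b): 0.06·log₂(1.7857) = 0.0502
  (α,c): 0.02·log₂(5.5556) = 0.0495
  (β,a): 0.65·log₂(1.0705) = 0.0639
  (β,b): 0.22·log₂(0.8929) = -0.0360
  (β,c): 0.01·log₂(0.3788) = -0.0140
Sum = 0.072 bits.

0.072 bits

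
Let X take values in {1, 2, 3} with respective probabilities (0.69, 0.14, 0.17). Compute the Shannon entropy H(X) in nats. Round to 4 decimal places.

0.8325 nats

H(X) = −Σ p·ln p.
  −(0.69)·ln(0.69) = 0.25603
  −(0.14)·ln(0.14) = 0.27526
  −(0.17)·ln(0.17) = 0.30123
Sum: 0.25603 + 0.27526 + 0.30123 = 0.8325 nats.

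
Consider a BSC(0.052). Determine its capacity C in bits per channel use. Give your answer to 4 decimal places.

Binary symmetric channel: C = 1 − h₂(ε) where h₂ is the binary entropy function.
h₂(0.052) = −0.052·log₂0.052 − 0.948·log₂0.948 = 0.2948.
C = 1 − 0.2948 = 0.7052 bits per channel use.

0.7052 bits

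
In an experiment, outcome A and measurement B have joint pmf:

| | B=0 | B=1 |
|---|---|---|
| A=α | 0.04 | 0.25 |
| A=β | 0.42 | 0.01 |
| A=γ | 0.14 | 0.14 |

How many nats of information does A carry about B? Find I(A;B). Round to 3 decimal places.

Marginals: p(A) = (0.2900, 0.4300, 0.2800), p(B) = (0.6000, 0.4000).
I(A;B) = Σ p(x,y)·ln[p(x,y)/(p(x)p(y))].
  (α,0): 0.04·ln(0.2299) = -0.0588
  (α,1): 0.25·ln(2.1552) = 0.1920
  (β,0): 0.42·ln(1.6279) = 0.2047
  (β,1): 0.01·ln(0.0581) = -0.0284
  (γ,0): 0.14·ln(0.8333) = -0.0255
  (γ,1): 0.14·ln(1.2500) = 0.0312
Sum = 0.315 nats.

0.315 nats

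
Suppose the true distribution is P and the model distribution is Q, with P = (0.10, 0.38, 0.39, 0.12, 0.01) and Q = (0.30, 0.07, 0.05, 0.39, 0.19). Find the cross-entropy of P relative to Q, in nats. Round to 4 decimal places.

H(P,Q) = −Σ p·ln q.
  −0.10·ln(0.30) = 0.12040
  −0.38·ln(0.07) = 1.01052
  −0.39·ln(0.05) = 1.16834
  −0.12·ln(0.39) = 0.11299
  −0.01·ln(0.19) = 0.01661
H(P,Q) = 2.4289 nats.

2.4289 nats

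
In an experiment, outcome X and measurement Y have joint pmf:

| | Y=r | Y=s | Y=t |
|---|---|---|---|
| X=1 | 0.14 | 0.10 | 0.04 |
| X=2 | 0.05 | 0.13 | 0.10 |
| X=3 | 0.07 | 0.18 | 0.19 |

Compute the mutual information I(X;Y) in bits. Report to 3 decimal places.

0.095 bits

Marginals: p(X) = (0.2800, 0.2800, 0.4400), p(Y) = (0.2600, 0.4100, 0.3300).
I(X;Y) = Σ p(x,y)·log₂[p(x,y)/(p(x)p(y))].
  (1,r): 0.14·log₂(1.9231) = 0.1321
  (1,s): 0.10·log₂(0.8711) = -0.0199
  (1,t): 0.04·log₂(0.4329) = -0.0483
  (2,r): 0.05·log₂(0.6868) = -0.0271
  (2,s): 0.13·log₂(1.1324) = 0.0233
  (2,t): 0.10·log₂(1.0823) = 0.0114
  (3,r): 0.07·log₂(0.6119) = -0.0496
  (3,s): 0.18·log₂(0.9978) = -0.0006
  (3,t): 0.19·log₂(1.3085) = 0.0737
Sum = 0.095 bits.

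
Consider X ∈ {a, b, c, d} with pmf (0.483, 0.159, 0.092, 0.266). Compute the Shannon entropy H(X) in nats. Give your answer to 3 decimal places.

H(X) = −Σ p·ln p.
  −(0.483)·ln(0.483) = 0.3515
  −(0.159)·ln(0.159) = 0.2924
  −(0.092)·ln(0.092) = 0.2195
  −(0.266)·ln(0.266) = 0.3523
Sum: 0.3515 + 0.2924 + 0.2195 + 0.3523 = 1.216 nats.

1.216 nats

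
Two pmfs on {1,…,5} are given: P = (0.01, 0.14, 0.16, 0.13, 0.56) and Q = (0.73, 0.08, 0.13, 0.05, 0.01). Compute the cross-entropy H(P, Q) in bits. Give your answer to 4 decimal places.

5.2680 bits

H(P,Q) = −Σ p·log₂ q.
  −0.01·log₂(0.73) = 0.00454
  −0.14·log₂(0.08) = 0.51014
  −0.16·log₂(0.13) = 0.47095
  −0.13·log₂(0.05) = 0.56185
  −0.56·log₂(0.01) = 3.72056
H(P,Q) = 5.2680 bits.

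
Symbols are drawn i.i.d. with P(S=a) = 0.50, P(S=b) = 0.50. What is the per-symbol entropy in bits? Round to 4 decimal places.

1.0000 bits

H(S) = −Σ p·log₂ p.
  −(0.50)·log₂(0.50) = 0.50000
  −(0.50)·log₂(0.50) = 0.50000
Sum: 0.50000 + 0.50000 = 1.0000 bits.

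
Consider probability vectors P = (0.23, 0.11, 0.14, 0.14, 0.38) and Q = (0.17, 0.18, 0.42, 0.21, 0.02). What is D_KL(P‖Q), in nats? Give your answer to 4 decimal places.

D(P‖Q) = Σ p·ln(p/q).
  0.23·ln(0.23/0.17) = 0.06952
  0.11·ln(0.11/0.18) = -0.05417
  0.14·ln(0.14/0.42) = -0.15381
  0.14·ln(0.14/0.21) = -0.05677
  0.38·ln(0.38/0.02) = 1.11889
D(P‖Q) = 0.9237 nats.

0.9237 nats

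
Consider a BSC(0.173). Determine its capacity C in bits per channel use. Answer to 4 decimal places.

Binary symmetric channel: C = 1 − h₂(ε) where h₂ is the binary entropy function.
h₂(0.173) = −0.173·log₂0.173 − 0.827·log₂0.827 = 0.6645.
C = 1 − 0.6645 = 0.3355 bits per channel use.

0.3355 bits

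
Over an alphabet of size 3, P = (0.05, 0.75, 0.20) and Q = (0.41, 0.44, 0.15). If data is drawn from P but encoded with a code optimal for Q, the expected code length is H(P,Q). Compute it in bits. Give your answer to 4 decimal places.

H(P,Q) = −Σ p·log₂ q.
  −0.05·log₂(0.41) = 0.06432
  −0.75·log₂(0.44) = 0.88832
  −0.20·log₂(0.15) = 0.54739
H(P,Q) = 1.5000 bits.

1.5000 bits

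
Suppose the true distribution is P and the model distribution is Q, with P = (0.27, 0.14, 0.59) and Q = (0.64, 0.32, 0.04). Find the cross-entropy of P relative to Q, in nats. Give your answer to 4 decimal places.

H(P,Q) = −Σ p·ln q.
  −0.27·ln(0.64) = 0.12050
  −0.14·ln(0.32) = 0.15952
  −0.59·ln(0.04) = 1.89914
H(P,Q) = 2.1792 nats.

2.1792 nats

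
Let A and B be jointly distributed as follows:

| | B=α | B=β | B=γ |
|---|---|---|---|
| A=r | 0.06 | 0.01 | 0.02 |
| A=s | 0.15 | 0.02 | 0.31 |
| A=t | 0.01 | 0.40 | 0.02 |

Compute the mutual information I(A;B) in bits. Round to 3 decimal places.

0.701 bits

Marginals: p(A) = (0.0900, 0.4800, 0.4300), p(B) = (0.2200, 0.4300, 0.3500).
I(A;B) = Σ p(x,y)·log₂[p(x,y)/(p(x)p(y))].
  (r,α): 0.06·log₂(3.0303) = 0.0960
  (r,β): 0.01·log₂(0.2584) = -0.0195
  (r,γ): 0.02·log₂(0.6349) = -0.0131
  (s,α): 0.15·log₂(1.4205) = 0.0760
  (s,β): 0.02·log₂(0.0969) = -0.0673
  (s,γ): 0.31·log₂(1.8452) = 0.2740
  (t,α): 0.01·log₂(0.1057) = -0.0324
  (t,β): 0.40·log₂(2.1633) = 0.4453
  (t,γ): 0.02·log₂(0.1329) = -0.0582
Sum = 0.701 bits.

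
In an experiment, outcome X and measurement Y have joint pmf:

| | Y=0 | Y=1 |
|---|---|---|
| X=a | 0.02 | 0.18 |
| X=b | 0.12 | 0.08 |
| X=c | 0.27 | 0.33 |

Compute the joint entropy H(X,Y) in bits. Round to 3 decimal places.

H(X,Y) = −Σ p(x,y)·log₂ p(x,y) over all 6 cells.
  cell (a,0): −0.02·log₂0.02 = 0.1129
  cell (a,1): −0.18·log₂0.18 = 0.4453
  cell (b,0): −0.12·log₂0.12 = 0.3671
  cell (b,1): −0.08·log₂0.08 = 0.2915
  cell (c,0): −0.27·log₂0.27 = 0.5100
  cell (c,1): −0.33·log₂0.33 = 0.5278
Sum = 2.255 bits.

2.255 bits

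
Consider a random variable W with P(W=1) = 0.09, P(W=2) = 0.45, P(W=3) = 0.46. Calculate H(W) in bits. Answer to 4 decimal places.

1.3464 bits

H(W) = −Σ p·log₂ p.
  −(0.09)·log₂(0.09) = 0.31265
  −(0.45)·log₂(0.45) = 0.51840
  −(0.46)·log₂(0.46) = 0.51534
Sum: 0.31265 + 0.51840 + 0.51534 = 1.3464 bits.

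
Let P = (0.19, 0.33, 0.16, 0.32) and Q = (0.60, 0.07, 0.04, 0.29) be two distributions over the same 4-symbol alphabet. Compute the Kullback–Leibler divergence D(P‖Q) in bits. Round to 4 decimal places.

0.7885 bits

D(P‖Q) = Σ p·log₂(p/q).
  0.19·log₂(0.19/0.60) = -0.31520
  0.33·log₂(0.33/0.07) = 0.73822
  0.16·log₂(0.16/0.04) = 0.32000
  0.32·log₂(0.32/0.29) = 0.04545
D(P‖Q) = 0.7885 bits.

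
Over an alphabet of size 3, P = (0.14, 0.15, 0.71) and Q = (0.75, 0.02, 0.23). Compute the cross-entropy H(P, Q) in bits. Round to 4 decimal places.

H(P,Q) = −Σ p·log₂ q.
  −0.14·log₂(0.75) = 0.05811
  −0.15·log₂(0.02) = 0.84658
  −0.71·log₂(0.23) = 1.50541
H(P,Q) = 2.4101 bits.

2.4101 bits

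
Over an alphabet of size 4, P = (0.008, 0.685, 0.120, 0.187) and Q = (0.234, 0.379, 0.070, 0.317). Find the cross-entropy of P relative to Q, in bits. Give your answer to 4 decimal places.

H(P,Q) = −Σ p·log₂ q.
  −0.008·log₂(0.234) = 0.01676
  −0.685·log₂(0.379) = 0.95882
  −0.120·log₂(0.070) = 0.46038
  −0.187·log₂(0.317) = 0.30994
H(P,Q) = 1.7459 bits.

1.7459 bits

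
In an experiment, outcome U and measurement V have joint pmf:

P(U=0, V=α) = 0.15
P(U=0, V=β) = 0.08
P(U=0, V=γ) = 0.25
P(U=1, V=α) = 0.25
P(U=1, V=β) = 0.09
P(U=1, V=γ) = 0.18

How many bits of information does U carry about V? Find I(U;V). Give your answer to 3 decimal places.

0.026 bits

Marginals: p(U) = (0.4800, 0.5200), p(V) = (0.4000, 0.1700, 0.4300).
I(U;V) = Σ p(x,y)·log₂[p(x,y)/(p(x)p(y))].
  (0,α): 0.15·log₂(0.7812) = -0.0534
  (0,β): 0.08·log₂(0.9804) = -0.0023
  (0,γ): 0.25·log₂(1.2112) = 0.0691
  (1,α): 0.25·log₂(1.2019) = 0.0663
  (1,β): 0.09·log₂(1.0181) = 0.0023
  (1,γ): 0.18·log₂(0.8050) = -0.0563
Sum = 0.026 bits.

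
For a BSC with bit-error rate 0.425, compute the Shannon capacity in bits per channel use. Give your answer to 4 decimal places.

Binary symmetric channel: C = 1 − h₂(ε) where h₂ is the binary entropy function.
h₂(0.425) = −0.425·log₂0.425 − 0.575·log₂0.575 = 0.9837.
C = 1 − 0.9837 = 0.0163 bits per channel use.

0.0163 bits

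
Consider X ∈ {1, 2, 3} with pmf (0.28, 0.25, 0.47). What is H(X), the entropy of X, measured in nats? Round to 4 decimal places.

1.0579 nats

H(X) = −Σ p·ln p.
  −(0.28)·ln(0.28) = 0.35643
  −(0.25)·ln(0.25) = 0.34657
  −(0.47)·ln(0.47) = 0.35486
Sum: 0.35643 + 0.34657 + 0.35486 = 1.0579 nats.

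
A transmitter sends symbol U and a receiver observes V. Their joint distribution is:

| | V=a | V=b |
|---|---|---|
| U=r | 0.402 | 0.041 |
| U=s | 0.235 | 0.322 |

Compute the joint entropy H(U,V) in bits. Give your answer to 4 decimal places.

1.7349 bits

H(U,V) = −Σ p(x,y)·log₂ p(x,y) over all 4 cells.
  cell (r,a): −0.402·log₂0.402 = 0.52852
  cell (r,b): −0.041·log₂0.041 = 0.18894
  cell (s,a): −0.235·log₂0.235 = 0.49098
  cell (s,b): −0.322·log₂0.322 = 0.52643
Sum = 1.7349 bits.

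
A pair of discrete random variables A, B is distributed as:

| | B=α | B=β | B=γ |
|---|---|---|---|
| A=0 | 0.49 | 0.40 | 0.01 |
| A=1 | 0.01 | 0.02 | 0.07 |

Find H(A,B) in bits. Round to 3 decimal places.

H(A,B) = −Σ p(x,y)·log₂ p(x,y) over all 6 cells.
  cell (0,α): −0.49·log₂0.49 = 0.5043
  cell (0,β): −0.40·log₂0.40 = 0.5288
  cell (0,γ): −0.01·log₂0.01 = 0.0664
  cell (1,α): −0.01·log₂0.01 = 0.0664
  cell (1,β): −0.02·log₂0.02 = 0.1129
  cell (1,γ): −0.07·log₂0.07 = 0.2686
Sum = 1.547 bits.

1.547 bits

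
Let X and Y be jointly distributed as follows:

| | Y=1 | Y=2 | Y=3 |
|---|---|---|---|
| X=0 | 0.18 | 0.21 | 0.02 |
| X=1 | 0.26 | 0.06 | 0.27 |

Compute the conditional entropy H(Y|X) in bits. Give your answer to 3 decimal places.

1.313 bits

Chain rule: H(Y|X) = H(X,Y) − H(X).
Marginals: p(X) = (0.4100, 0.5900), p(Y) = (0.4400, 0.2700, 0.2900).
H(X,Y) = 2.2899 bits; H(X) = 0.9765 bits.
H(Y|X) = 2.2899 − 0.9765 = 1.313 bits.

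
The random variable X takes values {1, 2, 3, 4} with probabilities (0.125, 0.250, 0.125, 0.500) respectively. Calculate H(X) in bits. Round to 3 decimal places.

1.750 bits

H(X) = −Σ p·log₂ p.
  −(0.125)·log₂(0.125) = 0.3750
  −(0.250)·log₂(0.250) = 0.5000
  −(0.125)·log₂(0.125) = 0.3750
  −(0.500)·log₂(0.500) = 0.5000
Sum: 0.3750 + 0.5000 + 0.3750 + 0.5000 = 1.750 bits.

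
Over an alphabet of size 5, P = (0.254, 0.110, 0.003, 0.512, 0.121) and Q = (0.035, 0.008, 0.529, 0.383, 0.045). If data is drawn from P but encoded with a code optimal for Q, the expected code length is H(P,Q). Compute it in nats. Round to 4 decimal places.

2.2511 nats

H(P,Q) = −Σ p·ln q.
  −0.254·ln(0.035) = 0.85151
  −0.110·ln(0.008) = 0.53111
  −0.003·ln(0.529) = 0.00191
  −0.512·ln(0.383) = 0.49138
  −0.121·ln(0.045) = 0.37523
H(P,Q) = 2.2511 nats.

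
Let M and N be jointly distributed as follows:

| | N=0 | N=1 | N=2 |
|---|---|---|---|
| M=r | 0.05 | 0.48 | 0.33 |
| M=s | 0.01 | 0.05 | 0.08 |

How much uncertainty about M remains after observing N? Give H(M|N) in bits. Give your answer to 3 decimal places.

Chain rule: H(M|N) = H(M,N) − H(N).
Marginals: p(M) = (0.8600, 0.1400), p(N) = (0.0600, 0.5300, 0.4100).
H(M,N) = 1.8262 bits; H(N) = 1.2564 bits.
H(M|N) = 1.8262 − 1.2564 = 0.570 bits.

0.570 bits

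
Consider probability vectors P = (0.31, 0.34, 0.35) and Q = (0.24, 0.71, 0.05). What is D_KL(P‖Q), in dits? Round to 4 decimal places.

0.2215 dits

D(P‖Q) = Σ p·log₁₀(p/q).
  0.31·log₁₀(0.31/0.24) = 0.03446
  0.34·log₁₀(0.34/0.71) = -0.10873
  0.35·log₁₀(0.35/0.05) = 0.29578
D(P‖Q) = 0.2215 dits.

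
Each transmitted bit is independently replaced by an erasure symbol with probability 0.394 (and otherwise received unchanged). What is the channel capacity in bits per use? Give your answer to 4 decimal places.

0.6060 bits

Binary erasure channel: capacity C = 1 − ε.
C = 1 − 0.394 = 0.6060 bits per channel use.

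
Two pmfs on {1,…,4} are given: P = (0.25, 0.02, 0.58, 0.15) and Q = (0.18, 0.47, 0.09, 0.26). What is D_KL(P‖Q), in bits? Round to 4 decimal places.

1.4674 bits

D(P‖Q) = Σ p·log₂(p/q).
  0.25·log₂(0.25/0.18) = 0.11848
  0.02·log₂(0.02/0.47) = -0.09109
  0.58·log₂(0.58/0.09) = 1.55907
  0.15·log₂(0.15/0.26) = -0.11903
D(P‖Q) = 1.4674 bits.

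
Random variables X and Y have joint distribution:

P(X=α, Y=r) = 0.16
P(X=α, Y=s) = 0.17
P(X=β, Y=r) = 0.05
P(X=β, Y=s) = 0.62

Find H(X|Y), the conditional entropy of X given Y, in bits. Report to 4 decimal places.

0.7598 bits

Chain rule: H(X|Y) = H(X,Y) − H(Y).
Marginals: p(X) = (0.3300, 0.6700), p(Y) = (0.2100, 0.7900).
H(X,Y) = 1.5013 bits; H(Y) = 0.7415 bits.
H(X|Y) = 1.5013 − 0.7415 = 0.7598 bits.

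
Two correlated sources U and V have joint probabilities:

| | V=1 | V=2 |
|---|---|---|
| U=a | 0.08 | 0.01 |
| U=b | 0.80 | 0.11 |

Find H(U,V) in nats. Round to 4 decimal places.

0.6694 nats

H(U,V) = −Σ p(x,y)·ln p(x,y) over all 4 cells.
  cell (a,1): −0.08·ln0.08 = 0.20206
  cell (a,2): −0.01·ln0.01 = 0.04605
  cell (b,1): −0.80·ln0.80 = 0.17851
  cell (b,2): −0.11·ln0.11 = 0.24280
Sum = 0.6694 nats.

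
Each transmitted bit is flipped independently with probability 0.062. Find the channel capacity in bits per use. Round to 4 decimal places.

Binary symmetric channel: C = 1 − h₂(ε) where h₂ is the binary entropy function.
h₂(0.062) = −0.062·log₂0.062 − 0.938·log₂0.938 = 0.3353.
C = 1 − 0.3353 = 0.6647 bits per channel use.

0.6647 bits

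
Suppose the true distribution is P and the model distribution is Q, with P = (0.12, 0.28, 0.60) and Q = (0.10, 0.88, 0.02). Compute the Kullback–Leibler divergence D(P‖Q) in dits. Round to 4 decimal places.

D(P‖Q) = Σ p·log₁₀(p/q).
  0.12·log₁₀(0.12/0.10) = 0.00950
  0.28·log₁₀(0.28/0.88) = -0.13925
  0.60·log₁₀(0.60/0.02) = 0.88627
D(P‖Q) = 0.7565 dits.

0.7565 dits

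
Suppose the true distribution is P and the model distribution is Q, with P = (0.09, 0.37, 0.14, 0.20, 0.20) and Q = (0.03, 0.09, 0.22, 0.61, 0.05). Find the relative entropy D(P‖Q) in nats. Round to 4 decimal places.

D(P‖Q) = Σ p·ln(p/q).
  0.09·ln(0.09/0.03) = 0.09888
  0.37·ln(0.37/0.09) = 0.52307
  0.14·ln(0.14/0.22) = -0.06328
  0.20·ln(0.20/0.61) = -0.22303
  0.20·ln(0.20/0.05) = 0.27726
D(P‖Q) = 0.6129 nats.

0.6129 nats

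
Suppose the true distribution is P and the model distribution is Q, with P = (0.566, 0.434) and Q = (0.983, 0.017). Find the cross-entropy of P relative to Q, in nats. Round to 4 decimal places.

H(P,Q) = −Σ p·ln q.
  −0.566·ln(0.983) = 0.00970
  −0.434·ln(0.017) = 1.76835
H(P,Q) = 1.7781 nats.

1.7781 nats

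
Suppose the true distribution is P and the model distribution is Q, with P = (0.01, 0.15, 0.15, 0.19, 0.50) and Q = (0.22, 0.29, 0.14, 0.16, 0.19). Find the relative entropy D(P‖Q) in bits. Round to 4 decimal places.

D(P‖Q) = Σ p·log₂(p/q).
  0.01·log₂(0.01/0.22) = -0.04459
  0.15·log₂(0.15/0.29) = -0.14266
  0.15·log₂(0.15/0.14) = 0.01493
  0.19·log₂(0.19/0.16) = 0.04711
  0.50·log₂(0.50/0.19) = 0.69796
D(P‖Q) = 0.5727 bits.

0.5727 bits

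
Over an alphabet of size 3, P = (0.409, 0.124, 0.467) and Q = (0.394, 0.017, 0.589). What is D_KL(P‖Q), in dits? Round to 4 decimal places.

0.0666 dits

D(P‖Q) = Σ p·log₁₀(p/q).
  0.409·log₁₀(0.409/0.394) = 0.00664
  0.124·log₁₀(0.124/0.017) = 0.10701
  0.467·log₁₀(0.467/0.589) = -0.04707
D(P‖Q) = 0.0666 dits.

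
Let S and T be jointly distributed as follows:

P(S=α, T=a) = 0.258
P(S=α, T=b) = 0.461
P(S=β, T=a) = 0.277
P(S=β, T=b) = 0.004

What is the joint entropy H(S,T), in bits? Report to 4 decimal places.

1.5642 bits

H(S,T) = −Σ p(x,y)·log₂ p(x,y) over all 4 cells.
  cell (α,a): −0.258·log₂0.258 = 0.50428
  cell (α,b): −0.461·log₂0.461 = 0.51501
  cell (β,a): −0.277·log₂0.277 = 0.51302
  cell (β,b): −0.004·log₂0.004 = 0.03186
Sum = 1.5642 bits.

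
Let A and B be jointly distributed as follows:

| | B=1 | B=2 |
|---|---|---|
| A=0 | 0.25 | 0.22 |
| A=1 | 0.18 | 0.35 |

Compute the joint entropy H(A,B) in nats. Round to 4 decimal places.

H(A,B) = −Σ p(x,y)·ln p(x,y) over all 4 cells.
  cell (0,1): −0.25·ln0.25 = 0.34657
  cell (0,2): −0.22·ln0.22 = 0.33311
  cell (1,1): −0.18·ln0.18 = 0.30866
  cell (1,2): −0.35·ln0.35 = 0.36744
Sum = 1.3558 nats.

1.3558 nats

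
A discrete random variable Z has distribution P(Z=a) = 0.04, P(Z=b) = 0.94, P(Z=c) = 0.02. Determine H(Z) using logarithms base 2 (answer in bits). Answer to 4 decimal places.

H(Z) = −Σ p·log₂ p.
  −(0.04)·log₂(0.04) = 0.18575
  −(0.94)·log₂(0.94) = 0.08391
  −(0.02)·log₂(0.02) = 0.11288
Sum: 0.18575 + 0.08391 + 0.11288 = 0.3825 bits.

0.3825 bits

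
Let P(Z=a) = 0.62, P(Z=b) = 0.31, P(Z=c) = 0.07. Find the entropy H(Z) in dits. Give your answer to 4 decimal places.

H(Z) = −Σ p·log₁₀ p.
  −(0.62)·log₁₀(0.62) = 0.12872
  −(0.31)·log₁₀(0.31) = 0.15768
  −(0.07)·log₁₀(0.07) = 0.08084
Sum: 0.12872 + 0.15768 + 0.08084 = 0.3672 dits.

0.3672 dits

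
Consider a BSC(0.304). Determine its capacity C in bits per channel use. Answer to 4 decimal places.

Binary symmetric channel: C = 1 − h₂(ε) where h₂ is the binary entropy function.
h₂(0.304) = −0.304·log₂0.304 − 0.696·log₂0.696 = 0.8861.
C = 1 − 0.8861 = 0.1139 bits per channel use.

0.1139 bits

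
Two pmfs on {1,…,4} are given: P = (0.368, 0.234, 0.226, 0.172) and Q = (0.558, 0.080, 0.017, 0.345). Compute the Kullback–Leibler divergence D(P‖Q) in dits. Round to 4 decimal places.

0.2445 dits

D(P‖Q) = Σ p·log₁₀(p/q).
  0.368·log₁₀(0.368/0.558) = -0.06653
  0.234·log₁₀(0.234/0.080) = 0.10907
  0.226·log₁₀(0.226/0.017) = 0.25395
  0.172·log₁₀(0.172/0.345) = -0.05199
D(P‖Q) = 0.2445 dits.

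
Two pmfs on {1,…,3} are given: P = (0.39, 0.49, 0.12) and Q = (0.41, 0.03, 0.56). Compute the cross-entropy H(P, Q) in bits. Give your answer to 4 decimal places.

3.0809 bits

H(P,Q) = −Σ p·log₂ q.
  −0.39·log₂(0.41) = 0.50166
  −0.49·log₂(0.03) = 2.47886
  −0.12·log₂(0.56) = 0.10038
H(P,Q) = 3.0809 bits.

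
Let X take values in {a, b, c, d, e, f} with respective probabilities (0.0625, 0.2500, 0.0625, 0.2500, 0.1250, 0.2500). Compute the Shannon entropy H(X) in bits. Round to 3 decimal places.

H(X) = −Σ p·log₂ p.
  −(0.0625)·log₂(0.0625) = 0.2500
  −(0.2500)·log₂(0.2500) = 0.5000
  −(0.0625)·log₂(0.0625) = 0.2500
  −(0.2500)·log₂(0.2500) = 0.5000
  −(0.1250)·log₂(0.1250) = 0.3750
  −(0.2500)·log₂(0.2500) = 0.5000
Sum: 0.2500 + 0.5000 + 0.2500 + 0.5000 + 0.3750 + 0.5000 = 2.375 bits.

2.375 bits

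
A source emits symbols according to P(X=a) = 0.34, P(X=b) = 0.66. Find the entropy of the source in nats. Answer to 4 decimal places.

H(X) = −Σ p·ln p.
  −(0.34)·ln(0.34) = 0.36680
  −(0.66)·ln(0.66) = 0.27424
Sum: 0.36680 + 0.27424 = 0.6410 nats.

0.6410 nats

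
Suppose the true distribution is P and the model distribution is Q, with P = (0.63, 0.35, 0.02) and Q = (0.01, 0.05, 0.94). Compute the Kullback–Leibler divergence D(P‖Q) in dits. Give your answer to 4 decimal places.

D(P‖Q) = Σ p·log₁₀(p/q).
  0.63·log₁₀(0.63/0.01) = 1.13358
  0.35·log₁₀(0.35/0.05) = 0.29578
  0.02·log₁₀(0.02/0.94) = -0.03344
D(P‖Q) = 1.3959 dits.

1.3959 dits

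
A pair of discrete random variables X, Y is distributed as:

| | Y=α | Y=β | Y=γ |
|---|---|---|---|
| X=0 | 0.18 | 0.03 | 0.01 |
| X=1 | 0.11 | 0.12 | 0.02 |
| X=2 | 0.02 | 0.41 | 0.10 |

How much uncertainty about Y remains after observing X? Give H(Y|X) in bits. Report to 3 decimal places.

Marginals: p(X) = (0.2200, 0.2500, 0.5300), p(Y) = (0.3100, 0.5600, 0.1300).
H(Y|X) = Σ p(X) · H(Y|X=·).
  X=0: p=0.2200, H(Y|X=0) = 0.8315
  X=1: p=0.2500, H(Y|X=1) = 1.3209
  X=2: p=0.5300, H(Y|X=2) = 0.9189
Weighted sum = 1.000 bits.

1.000 bits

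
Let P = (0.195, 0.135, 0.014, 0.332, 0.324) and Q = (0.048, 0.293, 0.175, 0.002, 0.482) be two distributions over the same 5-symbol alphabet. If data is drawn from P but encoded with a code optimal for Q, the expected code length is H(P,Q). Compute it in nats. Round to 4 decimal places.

H(P,Q) = −Σ p·ln q.
  −0.195·ln(0.048) = 0.59213
  −0.135·ln(0.293) = 0.16572
  −0.014·ln(0.175) = 0.02440
  −0.332·ln(0.002) = 2.06325
  −0.324·ln(0.482) = 0.23646
H(P,Q) = 3.0820 nats.

3.0820 nats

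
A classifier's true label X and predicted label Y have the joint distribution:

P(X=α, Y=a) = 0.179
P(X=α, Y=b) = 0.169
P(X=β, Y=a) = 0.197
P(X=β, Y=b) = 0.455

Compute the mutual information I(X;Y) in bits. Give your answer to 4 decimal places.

Marginals: p(X) = (0.3480, 0.6520), p(Y) = (0.3760, 0.6240).
I(X;Y) = H(X) + H(Y) − H(X,Y).
H(X) = 0.9323, H(Y) = 0.9552, H(X,Y) = 1.8564.
I(X;Y) = 0.9323 + 0.9552 − 1.8564 = 0.0311 bits.

0.0311 bits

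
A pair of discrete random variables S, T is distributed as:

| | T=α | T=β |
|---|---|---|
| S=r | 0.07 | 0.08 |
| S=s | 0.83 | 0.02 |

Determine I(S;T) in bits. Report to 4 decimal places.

0.1828 bits

Marginals: p(S) = (0.1500, 0.8500), p(T) = (0.9000, 0.1000).
I(S;T) = Σ p(x,y)·log₂[p(x,y)/(p(x)p(y))].
  (r,α): 0.07·log₂(0.5185) = -0.06633
  (r,β): 0.08·log₂(5.3333) = 0.19320
  (s,α): 0.83·log₂(1.0850) = 0.09765
  (s,β): 0.02·log₂(0.2353) = -0.04175
Sum = 0.1828 bits.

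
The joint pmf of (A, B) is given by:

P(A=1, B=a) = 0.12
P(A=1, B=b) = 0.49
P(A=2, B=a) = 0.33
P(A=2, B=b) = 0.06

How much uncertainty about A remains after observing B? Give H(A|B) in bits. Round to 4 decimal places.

Chain rule: H(A|B) = H(A,B) − H(B).
Marginals: p(A) = (0.6100, 0.3900), p(B) = (0.4500, 0.5500).
H(A,B) = 1.6427 bits; H(B) = 0.9928 bits.
H(A|B) = 1.6427 − 0.9928 = 0.6499 bits.

0.6499 bits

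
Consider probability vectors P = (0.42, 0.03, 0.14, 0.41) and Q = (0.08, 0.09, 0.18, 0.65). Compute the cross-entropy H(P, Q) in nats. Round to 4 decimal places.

1.5497 nats

H(P,Q) = −Σ p·ln q.
  −0.42·ln(0.08) = 1.06081
  −0.03·ln(0.09) = 0.07224
  −0.14·ln(0.18) = 0.24007
  −0.41·ln(0.65) = 0.17662
H(P,Q) = 1.5497 nats.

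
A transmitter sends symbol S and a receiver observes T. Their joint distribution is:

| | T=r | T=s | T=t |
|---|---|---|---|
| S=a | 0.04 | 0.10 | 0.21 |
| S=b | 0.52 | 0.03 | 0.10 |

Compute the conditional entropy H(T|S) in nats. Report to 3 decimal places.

0.715 nats

Marginals: p(S) = (0.3500, 0.6500), p(T) = (0.5600, 0.1300, 0.3100).
H(T|S) = Σ p(S) · H(T|S=·).
  S=a: p=0.3500, H(T|S=a) = 0.9123
  S=b: p=0.6500, H(T|S=b) = 0.6084
Weighted sum = 0.715 nats.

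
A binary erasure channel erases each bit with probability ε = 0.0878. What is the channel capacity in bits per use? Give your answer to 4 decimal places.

0.9122 bits

Binary erasure channel: capacity C = 1 − ε.
C = 1 − 0.0878 = 0.9122 bits per channel use.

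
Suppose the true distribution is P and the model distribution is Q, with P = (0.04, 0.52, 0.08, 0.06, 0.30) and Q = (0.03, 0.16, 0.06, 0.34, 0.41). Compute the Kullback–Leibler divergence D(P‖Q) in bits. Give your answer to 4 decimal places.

D(P‖Q) = Σ p·log₂(p/q).
  0.04·log₂(0.04/0.03) = 0.01660
  0.52·log₂(0.52/0.16) = 0.88423
  0.08·log₂(0.08/0.06) = 0.03320
  0.06·log₂(0.06/0.34) = -0.15015
  0.30·log₂(0.30/0.41) = -0.13520
D(P‖Q) = 0.6487 bits.

0.6487 bits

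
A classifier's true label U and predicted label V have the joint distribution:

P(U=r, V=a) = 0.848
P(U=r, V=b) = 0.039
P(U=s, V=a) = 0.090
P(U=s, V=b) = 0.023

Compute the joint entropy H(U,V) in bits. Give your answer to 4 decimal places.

H(U,V) = −Σ p(x,y)·log₂ p(x,y) over all 4 cells.
  cell (r,a): −0.848·log₂0.848 = 0.20171
  cell (r,b): −0.039·log₂0.039 = 0.18253
  cell (s,a): −0.090·log₂0.090 = 0.31265
  cell (s,b): −0.023·log₂0.023 = 0.12517
Sum = 0.8221 bits.

0.8221 bits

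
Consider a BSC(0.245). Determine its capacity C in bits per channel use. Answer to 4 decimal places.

Binary symmetric channel: C = 1 − h₂(ε) where h₂ is the binary entropy function.
h₂(0.245) = −0.245·log₂0.245 − 0.755·log₂0.755 = 0.8033.
C = 1 − 0.8033 = 0.1967 bits per channel use.

0.1967 bits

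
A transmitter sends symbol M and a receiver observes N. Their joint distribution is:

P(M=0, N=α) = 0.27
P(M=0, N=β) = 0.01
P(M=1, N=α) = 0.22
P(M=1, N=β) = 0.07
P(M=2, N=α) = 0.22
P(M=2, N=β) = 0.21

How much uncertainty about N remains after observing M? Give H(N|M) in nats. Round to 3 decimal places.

0.501 nats

Marginals: p(M) = (0.2800, 0.2900, 0.4300), p(N) = (0.7100, 0.2900).
H(N|M) = Σ p(M) · H(N|M=·).
  M=0: p=0.2800, H(N|M=0) = 0.1541
  M=1: p=0.2900, H(N|M=1) = 0.5527
  M=2: p=0.4300, H(N|M=2) = 0.6929
Weighted sum = 0.501 nats.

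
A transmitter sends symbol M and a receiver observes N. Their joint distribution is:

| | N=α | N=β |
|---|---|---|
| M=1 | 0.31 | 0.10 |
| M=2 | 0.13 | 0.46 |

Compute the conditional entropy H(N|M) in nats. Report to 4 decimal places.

Marginals: p(M) = (0.4100, 0.5900), p(N) = (0.4400, 0.5600).
H(N|M) = Σ p(M) · H(N|M=·).
  M=1: p=0.4100, H(N|M=1) = 0.5555
  M=2: p=0.5900, H(N|M=2) = 0.5273
Weighted sum = 0.5389 nats.

0.5389 nats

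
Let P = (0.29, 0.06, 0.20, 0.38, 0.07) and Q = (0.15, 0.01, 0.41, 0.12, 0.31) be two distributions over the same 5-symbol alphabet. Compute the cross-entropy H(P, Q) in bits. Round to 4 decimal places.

H(P,Q) = −Σ p·log₂ q.
  −0.29·log₂(0.15) = 0.79372
  −0.06·log₂(0.01) = 0.39863
  −0.20·log₂(0.41) = 0.25726
  −0.38·log₂(0.12) = 1.16238
  −0.07·log₂(0.31) = 0.11828
H(P,Q) = 2.7303 bits.

2.7303 bits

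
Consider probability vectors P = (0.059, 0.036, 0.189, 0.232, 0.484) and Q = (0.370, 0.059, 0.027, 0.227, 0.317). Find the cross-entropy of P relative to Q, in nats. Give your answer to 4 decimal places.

1.7433 nats

H(P,Q) = −Σ p·ln q.
  −0.059·ln(0.370) = 0.05866
  −0.036·ln(0.059) = 0.10189
  −0.189·ln(0.027) = 0.68265
  −0.232·ln(0.227) = 0.34401
  −0.484·ln(0.317) = 0.55605
H(P,Q) = 1.7433 nats.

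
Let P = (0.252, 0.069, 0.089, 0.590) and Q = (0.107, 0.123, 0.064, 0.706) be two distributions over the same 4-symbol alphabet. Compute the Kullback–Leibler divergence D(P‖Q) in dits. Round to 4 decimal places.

D(P‖Q) = Σ p·log₁₀(p/q).
  0.252·log₁₀(0.252/0.107) = 0.09375
  0.069·log₁₀(0.069/0.123) = -0.01732
  0.089·log₁₀(0.089/0.064) = 0.01275
  0.590·log₁₀(0.590/0.706) = -0.04599
D(P‖Q) = 0.0432 dits.

0.0432 dits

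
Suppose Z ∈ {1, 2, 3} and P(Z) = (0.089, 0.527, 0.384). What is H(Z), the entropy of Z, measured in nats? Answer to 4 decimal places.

H(Z) = −Σ p·ln p.
  −(0.089)·ln(0.089) = 0.21530
  −(0.527)·ln(0.527) = 0.33757
  −(0.384)·ln(0.384) = 0.36753
Sum: 0.21530 + 0.33757 + 0.36753 = 0.9204 nats.

0.9204 nats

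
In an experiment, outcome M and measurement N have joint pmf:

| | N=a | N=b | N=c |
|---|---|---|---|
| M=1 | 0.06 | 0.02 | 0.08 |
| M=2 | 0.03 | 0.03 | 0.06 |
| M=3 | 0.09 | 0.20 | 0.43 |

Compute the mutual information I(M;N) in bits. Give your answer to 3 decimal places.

0.043 bits

Marginals: p(M) = (0.1600, 0.1200, 0.7200), p(N) = (0.1800, 0.2500, 0.5700).
I(M;N) = H(M) + H(N) − H(M,N).
H(M) = 1.1313, H(N) = 1.4076, H(M,N) = 2.4956.
I(M;N) = 1.1313 + 1.4076 − 2.4956 = 0.043 bits.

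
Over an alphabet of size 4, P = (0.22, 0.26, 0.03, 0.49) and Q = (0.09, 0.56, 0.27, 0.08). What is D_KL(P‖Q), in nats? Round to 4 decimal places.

0.8193 nats

D(P‖Q) = Σ p·ln(p/q).
  0.22·ln(0.22/0.09) = 0.19664
  0.26·ln(0.26/0.56) = -0.19949
  0.03·ln(0.03/0.27) = -0.06592
  0.49·ln(0.49/0.08) = 0.88807
D(P‖Q) = 0.8193 nats.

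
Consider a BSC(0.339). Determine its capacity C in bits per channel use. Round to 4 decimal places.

0.0761 bits

Binary symmetric channel: C = 1 − h₂(ε) where h₂ is the binary entropy function.
h₂(0.339) = −0.339·log₂0.339 − 0.661·log₂0.661 = 0.9239.
C = 1 − 0.9239 = 0.0761 bits per channel use.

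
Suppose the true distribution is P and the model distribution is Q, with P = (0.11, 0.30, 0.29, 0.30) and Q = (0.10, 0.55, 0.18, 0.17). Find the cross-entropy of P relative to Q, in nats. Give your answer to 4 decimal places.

1.4615 nats

H(P,Q) = −Σ p·ln q.
  −0.11·ln(0.10) = 0.25328
  −0.30·ln(0.55) = 0.17935
  −0.29·ln(0.18) = 0.49729
  −0.30·ln(0.17) = 0.53159
H(P,Q) = 1.4615 nats.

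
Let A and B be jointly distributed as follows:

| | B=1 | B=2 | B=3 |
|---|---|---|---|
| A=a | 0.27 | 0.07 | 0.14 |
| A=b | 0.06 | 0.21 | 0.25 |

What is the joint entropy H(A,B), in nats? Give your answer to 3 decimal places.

H(A,B) = −Σ p(x,y)·ln p(x,y) over all 6 cells.
  cell (a,1): −0.27·ln0.27 = 0.3535
  cell (a,2): −0.07·ln0.07 = 0.1861
  cell (a,3): −0.14·ln0.14 = 0.2753
  cell (b,1): −0.06·ln0.06 = 0.1688
  cell (b,2): −0.21·ln0.21 = 0.3277
  cell (b,3): −0.25·ln0.25 = 0.3466
Sum = 1.658 nats.

1.658 nats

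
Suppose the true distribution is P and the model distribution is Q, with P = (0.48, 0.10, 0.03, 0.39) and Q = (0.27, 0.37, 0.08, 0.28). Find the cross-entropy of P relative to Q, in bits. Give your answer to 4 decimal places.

1.8757 bits

H(P,Q) = −Σ p·log₂ q.
  −0.48·log₂(0.27) = 0.90670
  −0.10·log₂(0.37) = 0.14344
  −0.03·log₂(0.08) = 0.10932
  −0.39·log₂(0.28) = 0.71624
H(P,Q) = 1.8757 bits.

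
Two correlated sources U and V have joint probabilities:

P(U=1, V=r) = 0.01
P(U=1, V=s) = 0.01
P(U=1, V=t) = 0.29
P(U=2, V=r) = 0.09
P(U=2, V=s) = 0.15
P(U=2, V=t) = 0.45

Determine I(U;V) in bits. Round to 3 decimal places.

0.077 bits

Marginals: p(U) = (0.3100, 0.6900), p(V) = (0.1000, 0.1600, 0.7400).
I(U;V) = H(U) + H(V) − H(U,V).
H(U) = 0.8932, H(V) = 1.0767, H(U,V) = 1.8924.
I(U;V) = 0.8932 + 1.0767 − 1.8924 = 0.077 bits.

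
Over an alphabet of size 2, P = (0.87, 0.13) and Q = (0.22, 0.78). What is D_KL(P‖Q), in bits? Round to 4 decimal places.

D(P‖Q) = Σ p·log₂(p/q).
  0.87·log₂(0.87/0.22) = 1.72566
  0.13·log₂(0.13/0.78) = -0.33605
D(P‖Q) = 1.3896 bits.

1.3896 bits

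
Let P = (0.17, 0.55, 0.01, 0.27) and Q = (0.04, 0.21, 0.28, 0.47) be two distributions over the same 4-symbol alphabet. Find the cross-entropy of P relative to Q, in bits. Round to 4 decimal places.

2.3403 bits

H(P,Q) = −Σ p·log₂ q.
  −0.17·log₂(0.04) = 0.78946
  −0.55·log₂(0.21) = 1.23835
  −0.01·log₂(0.28) = 0.01837
  −0.27·log₂(0.47) = 0.29410
H(P,Q) = 2.3403 bits.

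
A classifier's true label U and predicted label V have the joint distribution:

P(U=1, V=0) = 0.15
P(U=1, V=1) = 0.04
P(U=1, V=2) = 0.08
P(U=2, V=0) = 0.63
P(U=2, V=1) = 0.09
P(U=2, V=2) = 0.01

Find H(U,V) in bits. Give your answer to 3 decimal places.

H(U,V) = −Σ p(x,y)·log₂ p(x,y) over all 6 cells.
  cell (1,0): −0.15·log₂0.15 = 0.4105
  cell (1,1): −0.04·log₂0.04 = 0.1858
  cell (1,2): −0.08·log₂0.08 = 0.2915
  cell (2,0): −0.63·log₂0.63 = 0.4199
  cell (2,1): −0.09·log₂0.09 = 0.3127
  cell (2,2): −0.01·log₂0.01 = 0.0664
Sum = 1.687 bits.

1.687 bits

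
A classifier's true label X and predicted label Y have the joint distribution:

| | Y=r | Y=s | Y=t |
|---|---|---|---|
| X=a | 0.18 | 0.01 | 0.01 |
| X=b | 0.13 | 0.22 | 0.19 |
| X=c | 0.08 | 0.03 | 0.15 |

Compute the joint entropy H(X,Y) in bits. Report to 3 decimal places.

2.750 bits

H(X,Y) = −Σ p(x,y)·log₂ p(x,y) over all 9 cells.
  cell (a,r): −0.18·log₂0.18 = 0.4453
  cell (a,s): −0.01·log₂0.01 = 0.0664
  cell (a,t): −0.01·log₂0.01 = 0.0664
  cell (b,r): −0.13·log₂0.13 = 0.3826
  cell (b,s): −0.22·log₂0.22 = 0.4806
  cell (b,t): −0.19·log₂0.19 = 0.4552
  cell (c,r): −0.08·log₂0.08 = 0.2915
  cell (c,s): −0.03·log₂0.03 = 0.1518
  cell (c,t): −0.15·log₂0.15 = 0.4105
Sum = 2.750 bits.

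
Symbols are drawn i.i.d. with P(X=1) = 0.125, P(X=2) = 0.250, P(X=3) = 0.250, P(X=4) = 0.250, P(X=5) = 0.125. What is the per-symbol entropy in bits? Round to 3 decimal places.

2.250 bits

H(X) = −Σ p·log₂ p.
  −(0.125)·log₂(0.125) = 0.3750
  −(0.250)·log₂(0.250) = 0.5000
  −(0.250)·log₂(0.250) = 0.5000
  −(0.250)·log₂(0.250) = 0.5000
  −(0.125)·log₂(0.125) = 0.3750
Sum: 0.3750 + 0.5000 + 0.5000 + 0.5000 + 0.3750 = 2.250 bits.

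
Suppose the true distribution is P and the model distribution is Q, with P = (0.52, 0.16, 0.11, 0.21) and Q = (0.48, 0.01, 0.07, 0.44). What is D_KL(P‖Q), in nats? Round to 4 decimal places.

0.3796 nats

D(P‖Q) = Σ p·ln(p/q).
  0.52·ln(0.52/0.48) = 0.04162
  0.16·ln(0.16/0.01) = 0.44361
  0.11·ln(0.11/0.07) = 0.04972
  0.21·ln(0.21/0.44) = -0.15533
D(P‖Q) = 0.3796 nats.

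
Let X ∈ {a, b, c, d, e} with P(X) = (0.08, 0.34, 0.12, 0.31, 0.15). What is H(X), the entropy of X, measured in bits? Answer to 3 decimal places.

2.122 bits

H(X) = −Σ p·log₂ p.
  −(0.08)·log₂(0.08) = 0.2915
  −(0.34)·log₂(0.34) = 0.5292
  −(0.12)·log₂(0.12) = 0.3671
  −(0.31)·log₂(0.31) = 0.5238
  −(0.15)·log₂(0.15) = 0.4105
Sum: 0.2915 + 0.5292 + 0.3671 + 0.5238 + 0.4105 = 2.122 bits.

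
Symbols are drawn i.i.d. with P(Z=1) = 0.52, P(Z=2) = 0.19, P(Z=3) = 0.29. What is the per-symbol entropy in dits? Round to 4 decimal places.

H(Z) = −Σ p·log₁₀ p.
  −(0.52)·log₁₀(0.52) = 0.14768
  −(0.19)·log₁₀(0.19) = 0.13704
  −(0.29)·log₁₀(0.29) = 0.15590
Sum: 0.14768 + 0.13704 + 0.15590 = 0.4406 dits.

0.4406 dits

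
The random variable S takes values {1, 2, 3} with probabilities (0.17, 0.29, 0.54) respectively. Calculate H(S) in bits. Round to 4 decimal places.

H(S) = −Σ p·log₂ p.
  −(0.17)·log₂(0.17) = 0.43459
  −(0.29)·log₂(0.29) = 0.51790
  −(0.54)·log₂(0.54) = 0.48004
Sum: 0.43459 + 0.51790 + 0.48004 = 1.4325 bits.

1.4325 bits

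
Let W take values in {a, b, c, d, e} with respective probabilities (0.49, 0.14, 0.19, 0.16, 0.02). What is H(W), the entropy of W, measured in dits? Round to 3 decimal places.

H(W) = −Σ p·log₁₀ p.
  −(0.49)·log₁₀(0.49) = 0.1518
  −(0.14)·log₁₀(0.14) = 0.1195
  −(0.19)·log₁₀(0.19) = 0.1370
  −(0.16)·log₁₀(0.16) = 0.1273
  −(0.02)·log₁₀(0.02) = 0.0340
Sum: 0.1518 + 0.1195 + 0.1370 + 0.1273 + 0.0340 = 0.570 dits.

0.570 dits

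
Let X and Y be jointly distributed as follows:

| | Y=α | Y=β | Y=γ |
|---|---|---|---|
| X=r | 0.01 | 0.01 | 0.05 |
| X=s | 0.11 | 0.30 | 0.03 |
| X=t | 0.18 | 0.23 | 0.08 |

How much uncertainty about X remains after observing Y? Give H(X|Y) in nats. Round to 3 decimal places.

Marginals: p(X) = (0.0700, 0.4400, 0.4900), p(Y) = (0.3000, 0.5400, 0.1600).
H(X|Y) = Σ p(Y) · H(X|Y=·).
  Y=α: p=0.3000, H(X|Y=α) = 0.7877
  Y=β: p=0.5400, H(X|Y=β) = 0.7639
  Y=γ: p=0.1600, H(X|Y=γ) = 1.0239
Weighted sum = 0.813 nats.

0.813 nats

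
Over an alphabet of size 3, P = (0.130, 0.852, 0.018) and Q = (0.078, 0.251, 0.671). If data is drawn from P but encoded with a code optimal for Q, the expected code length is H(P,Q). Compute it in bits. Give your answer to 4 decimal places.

2.1879 bits

H(P,Q) = −Σ p·log₂ q.
  −0.130·log₂(0.078) = 0.47845
  −0.852·log₂(0.251) = 1.69909
  −0.018·log₂(0.671) = 0.01036
H(P,Q) = 2.1879 bits.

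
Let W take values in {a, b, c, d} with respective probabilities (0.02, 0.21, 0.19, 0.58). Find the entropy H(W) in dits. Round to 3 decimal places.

0.451 dits

H(W) = −Σ p·log₁₀ p.
  −(0.02)·log₁₀(0.02) = 0.0340
  −(0.21)·log₁₀(0.21) = 0.1423
  −(0.19)·log₁₀(0.19) = 0.1370
  −(0.58)·log₁₀(0.58) = 0.1372
Sum: 0.0340 + 0.1423 + 0.1370 + 0.1372 = 0.451 dits.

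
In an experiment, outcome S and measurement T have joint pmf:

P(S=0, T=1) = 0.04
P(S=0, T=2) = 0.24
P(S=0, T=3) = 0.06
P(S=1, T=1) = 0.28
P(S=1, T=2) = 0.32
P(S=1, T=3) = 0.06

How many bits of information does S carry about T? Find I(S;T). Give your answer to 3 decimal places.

0.079 bits

Marginals: p(S) = (0.3400, 0.6600), p(T) = (0.3200, 0.5600, 0.1200).
I(S;T) = Σ p(x,y)·log₂[p(x,y)/(p(x)p(y))].
  (0,1): 0.04·log₂(0.3676) = -0.0577
  (0,2): 0.24·log₂(1.2605) = 0.0802
  (0,3): 0.06·log₂(1.4706) = 0.0334
  (1,1): 0.28·log₂(1.3258) = 0.1139
  (1,2): 0.32·log₂(0.8658) = -0.0665
  (1,3): 0.06·log₂(0.7576) = -0.0240
Sum = 0.079 bits.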